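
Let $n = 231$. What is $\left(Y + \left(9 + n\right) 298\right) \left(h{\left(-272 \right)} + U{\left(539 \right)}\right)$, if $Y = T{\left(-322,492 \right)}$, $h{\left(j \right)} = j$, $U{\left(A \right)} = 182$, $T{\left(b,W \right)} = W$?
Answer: $-6481080$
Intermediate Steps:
$Y = 492$
$\left(Y + \left(9 + n\right) 298\right) \left(h{\left(-272 \right)} + U{\left(539 \right)}\right) = \left(492 + \left(9 + 231\right) 298\right) \left(-272 + 182\right) = \left(492 + 240 \cdot 298\right) \left(-90\right) = \left(492 + 71520\right) \left(-90\right) = 72012 \left(-90\right) = -6481080$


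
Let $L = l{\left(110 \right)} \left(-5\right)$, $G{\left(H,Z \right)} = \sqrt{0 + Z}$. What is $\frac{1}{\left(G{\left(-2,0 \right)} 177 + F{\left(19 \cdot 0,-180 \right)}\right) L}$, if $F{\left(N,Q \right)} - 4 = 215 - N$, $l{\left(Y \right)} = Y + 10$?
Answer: $- \frac{1}{131400} \approx -7.6103 \cdot 10^{-6}$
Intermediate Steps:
$l{\left(Y \right)} = 10 + Y$
$F{\left(N,Q \right)} = 219 - N$ ($F{\left(N,Q \right)} = 4 - \left(-215 + N\right) = 219 - N$)
$G{\left(H,Z \right)} = \sqrt{Z}$
$L = -600$ ($L = \left(10 + 110\right) \left(-5\right) = 120 \left(-5\right) = -600$)
$\frac{1}{\left(G{\left(-2,0 \right)} 177 + F{\left(19 \cdot 0,-180 \right)}\right) L} = \frac{1}{\left(\sqrt{0} \cdot 177 + \left(219 - 19 \cdot 0\right)\right) \left(-600\right)} = \frac{1}{0 \cdot 177 + \left(219 - 0\right)} \left(- \frac{1}{600}\right) = \frac{1}{0 + \left(219 + 0\right)} \left(- \frac{1}{600}\right) = \frac{1}{0 + 219} \left(- \frac{1}{600}\right) = \frac{1}{219} \left(- \frac{1}{600}\right) = - \frac{1}{131400}$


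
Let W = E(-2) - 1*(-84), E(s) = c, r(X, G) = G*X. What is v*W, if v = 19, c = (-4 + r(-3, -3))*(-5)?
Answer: 1121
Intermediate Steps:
c = -25 (c = (-4 - 3*(-3))*(-5) = (-4 + 9)*(-5) = 5*(-5) = -25)
E(s) = -25
W = 59 (W = -25 - 1*(-84) = -25 + 84 = 59)
v*W = 19*59 = 1121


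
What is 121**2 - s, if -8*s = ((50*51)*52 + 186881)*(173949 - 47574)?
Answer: 40374528503/8 ≈ 5.0468e+9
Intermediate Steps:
s = -40374411375/8 (s = -((50*51)*52 + 186881)*(173949 - 47574)/8 = -(2550*52 + 186881)*126375/8 = -(132600 + 186881)*126375/8 = -319481*126375/8 = -1/8*40374411375 = -40374411375/8 ≈ -5.0468e+9)
121**2 - s = 121**2 - 1*(-40374411375/8) = 14641 + 40374411375/8 = 40374528503/8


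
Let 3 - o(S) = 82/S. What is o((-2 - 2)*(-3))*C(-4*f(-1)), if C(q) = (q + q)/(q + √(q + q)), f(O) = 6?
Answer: -92/13 - 46*I*√3/39 ≈ -7.0769 - 2.0429*I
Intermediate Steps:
o(S) = 3 - 82/S
C(q) = 2*q/(q + √2*√q) (C(q) = (2*q)/(q + √(2*q)) = (2*q)/(q + √2*√q) = 2*q/(q + √2*√q))
o((-2 - 2)*(-3))*C(-4*f(-1)) = (3 - 82*(-1/(3*(-2 - 2))))*(2*(-4*6)/(-4*6 + √2*√(-4*6))) = (3 - 82/((-4*(-3))))*(2*(-24)/(-24 + √2*√(-24))) = (3 - 82/12)*(2*(-24)/(-24 + √2*(2*I*√6))) = (3 - 82*1/12)*(2*(-24)/(-24 + 4*I*√3)) = (3 - 41/6)*(-48/(-24 + 4*I*√3)) = -(-184)/(-24 + 4*I*√3) = 184/(-24 + 4*I*√3)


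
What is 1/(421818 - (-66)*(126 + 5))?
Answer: 1/430464 ≈ 2.3231e-6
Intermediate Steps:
1/(421818 - (-66)*(126 + 5)) = 1/(421818 - (-66)*131) = 1/(421818 - 1*(-8646)) = 1/(421818 + 8646) = 1/430464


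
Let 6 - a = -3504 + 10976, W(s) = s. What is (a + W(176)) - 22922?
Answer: -30212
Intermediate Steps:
a = -7466 (a = 6 - (-3504 + 10976) = 6 - 1*7472 = 6 - 7472 = -7466)
(a + W(176)) - 22922 = (-7466 + 176) - 22922 = -7290 - 22922 = -30212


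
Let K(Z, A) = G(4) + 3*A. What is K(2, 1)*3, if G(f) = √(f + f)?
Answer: 9 + 6*√2 ≈ 17.485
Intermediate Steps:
G(f) = √2*√f (G(f) = √(2*f) = √2*√f)
K(Z, A) = 2*√2 + 3*A (K(Z, A) = √2*√4 + 3*A = √2*2 + 3*A = 2*√2 + 3*A)
K(2, 1)*3 = (2*√2 + 3*1)*3 = (2*√2 + 3)*3 = (3 + 2*√2)*3 = 9 + 6*√2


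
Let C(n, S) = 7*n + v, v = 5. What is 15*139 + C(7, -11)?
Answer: 2139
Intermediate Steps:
C(n, S) = 5 + 7*n (C(n, S) = 7*n + 5 = 5 + 7*n)
15*139 + C(7, -11) = 15*139 + (5 + 7*7) = 2085 + (5 + 49) = 2085 + 54 = 2139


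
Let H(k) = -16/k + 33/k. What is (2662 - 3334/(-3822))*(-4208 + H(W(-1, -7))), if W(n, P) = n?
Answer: -1653843425/147 ≈ -1.1251e+7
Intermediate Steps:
H(k) = 17/k
(2662 - 3334/(-3822))*(-4208 + H(W(-1, -7))) = (2662 - 3334/(-3822))*(-4208 + 17/(-1)) = (2662 - 3334*(-1/3822))*(-4208 + 17*(-1)) = (2662 + 1667/1911)*(-4208 - 17) = (5088749/1911)*(-4225) = -1653843425/147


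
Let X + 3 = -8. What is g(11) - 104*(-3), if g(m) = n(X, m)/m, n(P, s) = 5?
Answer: 3437/11 ≈ 312.45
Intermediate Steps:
X = -11 (X = -3 - 8 = -11)
g(m) = 5/m
g(11) - 104*(-3) = 5/11 - 104*(-3) = 5*(1/11) - 1*(-312) = 5/11 + 312 = 3437/11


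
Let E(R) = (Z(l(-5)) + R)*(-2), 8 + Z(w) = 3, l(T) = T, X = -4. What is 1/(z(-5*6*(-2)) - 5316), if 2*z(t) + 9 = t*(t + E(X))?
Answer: -2/5961 ≈ -0.00033551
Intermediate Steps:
Z(w) = -5 (Z(w) = -8 + 3 = -5)
E(R) = 10 - 2*R (E(R) = (-5 + R)*(-2) = 10 - 2*R)
z(t) = -9/2 + t*(18 + t)/2 (z(t) = -9/2 + (t*(t + (10 - 2*(-4))))/2 = -9/2 + (t*(t + (10 + 8)))/2 = -9/2 + (t*(t + 18))/2 = -9/2 + (t*(18 + t))/2 = -9/2 + t*(18 + t)/2)
1/(z(-5*6*(-2)) - 5316) = 1/((-9/2 + (-5*6*(-2))**2/2 + 9*(-5*6*(-2))) - 5316) = 1/((-9/2 + (-30*(-2))**2/2 + 9*(-30*(-2))) - 5316) = 1/((-9/2 + (1/2)*60**2 + 9*60) - 5316) = 1/((-9/2 + (1/2)*3600 + 540) - 5316) = 1/((-9/2 + 1800 + 540) - 5316) = 1/(4671/2 - 5316) = 1/(-5961/2) = -2/5961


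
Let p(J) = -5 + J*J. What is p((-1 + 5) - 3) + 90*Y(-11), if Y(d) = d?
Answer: -994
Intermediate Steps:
p(J) = -5 + J²
p((-1 + 5) - 3) + 90*Y(-11) = (-5 + ((-1 + 5) - 3)²) + 90*(-11) = (-5 + (4 - 3)²) - 990 = (-5 + 1²) - 990 = (-5 + 1) - 990 = -4 - 990 = -994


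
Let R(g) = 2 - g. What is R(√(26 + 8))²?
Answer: (2 - √34)² ≈ 14.676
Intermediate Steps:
R(√(26 + 8))² = (2 - √(26 + 8))² = (2 - √34)²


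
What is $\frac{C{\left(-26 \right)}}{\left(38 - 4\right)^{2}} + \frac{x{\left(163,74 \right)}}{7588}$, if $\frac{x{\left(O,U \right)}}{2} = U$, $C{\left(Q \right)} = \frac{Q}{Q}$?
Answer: $\frac{44669}{2192932} \approx 0.02037$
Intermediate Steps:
$C{\left(Q \right)} = 1$
$x{\left(O,U \right)} = 2 U$
$\frac{C{\left(-26 \right)}}{\left(38 - 4\right)^{2}} + \frac{x{\left(163,74 \right)}}{7588} = 1 \frac{1}{\left(38 - 4\right)^{2}} + \frac{2 \cdot 74}{7588} = 1 \frac{1}{34^{2}} + 148 \cdot \frac{1}{7588} = 1 \cdot \frac{1}{1156} + \frac{37}{1897} = \frac{1}{1156} + \frac{37}{1897} = \frac{44669}{2192932}$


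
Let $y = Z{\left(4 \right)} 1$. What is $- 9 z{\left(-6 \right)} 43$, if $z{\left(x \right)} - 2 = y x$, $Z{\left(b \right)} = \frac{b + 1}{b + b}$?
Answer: $\frac{2709}{4} \approx 677.25$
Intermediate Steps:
$Z{\left(b \right)} = \frac{1 + b}{2 b}$
$y = \frac{5}{8}$ ($y = \frac{1 + 4}{2 \cdot 4} \cdot 1 = \frac{1}{2} \cdot \frac{1}{4} \cdot 5 \cdot 1 = \frac{5}{8} \cdot 1 = \frac{5}{8} \approx 0.625$)
$z{\left(x \right)} = 2 + \frac{5 x}{8}$
$- 9 z{\left(-6 \right)} 43 = - 9 \left(2 + \frac{5}{8} \left(-6\right)\right) 43 = - 9 \left(2 - \frac{15}{4}\right) 43 = \left(-9\right) \left(- \frac{7}{4}\right) 43 = \frac{63}{4} \cdot 43 = \frac{2709}{4}$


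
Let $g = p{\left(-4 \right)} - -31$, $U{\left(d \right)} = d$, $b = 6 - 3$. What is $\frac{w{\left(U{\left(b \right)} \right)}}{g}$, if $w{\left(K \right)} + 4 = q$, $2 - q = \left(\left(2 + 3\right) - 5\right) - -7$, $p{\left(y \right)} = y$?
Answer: $- \frac{1}{3} \approx -0.33333$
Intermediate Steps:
$b = 3$
$q = -5$ ($q = 2 - \left(\left(\left(2 + 3\right) - 5\right) - -7\right) = 2 - \left(\left(5 - 5\right) + 7\right) = 2 - \left(0 + 7\right) = 2 - 7 = -5$)
$w{\left(K \right)} = -9$ ($w{\left(K \right)} = -4 - 5 = -9$)
$g = 27$ ($g = -4 - -31 = -4 + 31 = 27$)
$\frac{w{\left(U{\left(b \right)} \right)}}{g} = - \frac{9}{27} = \left(-9\right) \frac{1}{27} = - \frac{1}{3}$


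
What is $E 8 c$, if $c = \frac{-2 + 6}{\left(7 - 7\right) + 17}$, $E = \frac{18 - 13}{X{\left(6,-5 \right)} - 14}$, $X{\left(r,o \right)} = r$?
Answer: $- \frac{20}{17} \approx -1.1765$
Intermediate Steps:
$E = - \frac{5}{8}$ ($E = \frac{18 - 13}{6 - 14} = \frac{5}{-8} = 5 \left(- \frac{1}{8}\right) = - \frac{5}{8} \approx -0.625$)
$c = \frac{4}{17}$ ($c = \frac{4}{0 + 17} = \frac{4}{17} \approx 0.23529$)
$E 8 c = \left(- \frac{5}{8}\right) 8 \cdot \frac{4}{17} = \left(-5\right) \frac{4}{17} = - \frac{20}{17}$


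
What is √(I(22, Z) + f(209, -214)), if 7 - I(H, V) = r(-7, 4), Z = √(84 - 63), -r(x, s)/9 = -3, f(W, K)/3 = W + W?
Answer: √1234 ≈ 35.128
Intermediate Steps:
f(W, K) = 6*W (f(W, K) = 3*(W + W) = 3*(2*W) = 6*W)
r(x, s) = 27 (r(x, s) = -9*(-3) = 27)
Z = √21 ≈ 4.5826
I(H, V) = -20 (I(H, V) = 7 - 1*27 = 7 - 27 = -20)
√(I(22, Z) + f(209, -214)) = √(-20 + 6*209) = √(-20 + 1254) = √1234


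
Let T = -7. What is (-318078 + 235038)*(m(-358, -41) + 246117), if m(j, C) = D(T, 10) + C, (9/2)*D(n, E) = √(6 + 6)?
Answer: -20434151040 - 110720*√3/3 ≈ -2.0434e+10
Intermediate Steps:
D(n, E) = 4*√3/9 (D(n, E) = 2*√(6 + 6)/9 = 2*√12/9 = 2*(2*√3)/9 = 4*√3/9)
m(j, C) = C + 4*√3/9 (m(j, C) = 4*√3/9 + C = C + 4*√3/9)
(-318078 + 235038)*(m(-358, -41) + 246117) = (-318078 + 235038)*((-41 + 4*√3/9) + 246117) = -83040*(246076 + 4*√3/9) = -20434151040 - 110720*√3/3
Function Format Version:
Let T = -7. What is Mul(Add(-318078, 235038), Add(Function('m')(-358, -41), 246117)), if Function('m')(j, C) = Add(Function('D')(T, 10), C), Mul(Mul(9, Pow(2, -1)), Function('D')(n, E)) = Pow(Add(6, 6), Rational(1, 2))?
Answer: Add(-20434151040, Mul(Rational(-110720, 3), Pow(3, Rational(1, 2)))) ≈ -2.0434e+10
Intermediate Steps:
Function('D')(n, E) = Mul(Rational(4, 9), Pow(3, Rational(1, 2))) (Function('D')(n, E) = Mul(Rational(2, 9), Pow(Add(6, 6), Rational(1, 2))) = Mul(Rational(2, 9), Pow(12, Rational(1, 2))) = Mul(Rational(2, 9), Mul(2, Pow(3, Rational(1, 2)))) = Mul(Rational(4, 9), Pow(3, Rational(1, 2))))
Function('m')(j, C) = Add(C, Mul(Rational(4, 9), Pow(3, Rational(1, 2)))) (Function('m')(j, C) = Add(Mul(Rational(4, 9), Pow(3, Rational(1, 2))), C) = Add(C, Mul(Rational(4, 9), Pow(3, Rational(1, 2)))))
Mul(Add(-318078, 235038), Add(Function('m')(-358, -41), 246117)) = Mul(Add(-318078, 235038), Add(Add(-41, Mul(Rational(4, 9), Pow(3, Rational(1, 2)))), 246117)) = Mul(-83040, Add(246076, Mul(Rational(4, 9), Pow(3, Rational(1, 2))))) = Add(-20434151040, Mul(Rational(-110720, 3), Pow(3, Rational(1, 2))))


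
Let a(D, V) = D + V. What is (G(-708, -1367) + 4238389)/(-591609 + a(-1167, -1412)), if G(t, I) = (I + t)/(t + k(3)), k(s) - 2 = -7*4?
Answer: -3110979601/436133992 ≈ -7.1331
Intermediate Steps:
k(s) = -26 (k(s) = 2 - 7*4 = 2 - 28 = -26)
G(t, I) = (I + t)/(-26 + t) (G(t, I) = (I + t)/(t - 26) = (I + t)/(-26 + t))
(G(-708, -1367) + 4238389)/(-591609 + a(-1167, -1412)) = ((-1367 - 708)/(-26 - 708) + 4238389)/(-591609 + (-1167 - 1412)) = (-2075/(-734) + 4238389)/(-591609 - 2579) = (-1/734*(-2075) + 4238389)/(-594188) = (2075/734 + 4238389)*(-1/594188) = (3110979601/734)*(-1/594188) = -3110979601/436133992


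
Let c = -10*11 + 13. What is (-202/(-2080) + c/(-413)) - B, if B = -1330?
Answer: 571404193/429520 ≈ 1330.3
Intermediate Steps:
c = -97 (c = -110 + 13 = -97)
(-202/(-2080) + c/(-413)) - B = (-202/(-2080) - 97/(-413)) - 1*(-1330) = (-202*(-1/2080) - 97*(-1/413)) + 1330 = (101/1040 + 97/413) + 1330 = 142593/429520 + 1330 = 571404193/429520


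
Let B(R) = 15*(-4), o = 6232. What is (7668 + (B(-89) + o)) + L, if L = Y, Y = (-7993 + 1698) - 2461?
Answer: 5084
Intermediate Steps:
Y = -8756 (Y = -6295 - 2461 = -8756)
L = -8756
B(R) = -60
(7668 + (B(-89) + o)) + L = (7668 + (-60 + 6232)) - 8756 = (7668 + 6172) - 8756 = 13840 - 8756 = 5084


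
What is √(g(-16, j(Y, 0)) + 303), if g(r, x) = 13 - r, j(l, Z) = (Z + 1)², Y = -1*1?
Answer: 2*√83 ≈ 18.221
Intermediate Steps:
Y = -1
j(l, Z) = (1 + Z)²
√(g(-16, j(Y, 0)) + 303) = √((13 - 1*(-16)) + 303) = √((13 + 16) + 303) = √(29 + 303) = √332 = 2*√83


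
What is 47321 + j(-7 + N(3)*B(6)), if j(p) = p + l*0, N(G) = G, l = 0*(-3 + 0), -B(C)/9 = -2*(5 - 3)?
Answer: 47422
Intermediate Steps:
B(C) = 36 (B(C) = -(-18)*(5 - 3) = -(-18)*2 = -9*(-4) = 36)
l = 0 (l = 0*(-3) = 0)
j(p) = p (j(p) = p + 0*0 = p + 0 = p)
47321 + j(-7 + N(3)*B(6)) = 47321 + (-7 + 3*36) = 47321 + (-7 + 108) = 47321 + 101 = 47422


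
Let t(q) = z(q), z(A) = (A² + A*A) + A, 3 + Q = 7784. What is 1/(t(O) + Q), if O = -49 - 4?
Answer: 1/13346 ≈ 7.4929e-5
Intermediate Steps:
Q = 7781 (Q = -3 + 7784 = 7781)
z(A) = A + 2*A² (z(A) = (A² + A²) + A = 2*A² + A = A + 2*A²)
O = -53
t(q) = q*(1 + 2*q)
1/(t(O) + Q) = 1/(-53*(1 + 2*(-53)) + 7781) = 1/(-53*(1 - 106) + 7781) = 1/(-53*(-105) + 7781) = 1/(5565 + 7781) = 1/13346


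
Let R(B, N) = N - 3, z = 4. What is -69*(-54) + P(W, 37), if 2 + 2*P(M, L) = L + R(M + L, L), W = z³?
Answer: 7521/2 ≈ 3760.5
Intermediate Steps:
W = 64 (W = 4³ = 64)
R(B, N) = -3 + N
P(M, L) = -5/2 + L (P(M, L) = -1 + (L + (-3 + L))/2 = -1 + (-3 + 2*L)/2 = -1 + (-3/2 + L) = -5/2 + L)
-69*(-54) + P(W, 37) = -69*(-54) + (-5/2 + 37) = 3726 + 69/2 = 7521/2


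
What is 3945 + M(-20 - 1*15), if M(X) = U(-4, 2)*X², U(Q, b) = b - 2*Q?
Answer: 16195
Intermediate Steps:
M(X) = 10*X² (M(X) = (2 - 2*(-4))*X² = (2 + 8)*X² = 10*X²)
3945 + M(-20 - 1*15) = 3945 + 10*(-20 - 1*15)² = 3945 + 10*(-20 - 15)² = 3945 + 10*(-35)² = 3945 + 10*1225 = 3945 + 12250 = 16195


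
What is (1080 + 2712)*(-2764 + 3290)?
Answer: 1994592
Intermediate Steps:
(1080 + 2712)*(-2764 + 3290) = 3792*526 = 1994592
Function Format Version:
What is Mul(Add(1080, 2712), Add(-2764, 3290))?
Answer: 1994592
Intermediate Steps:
Mul(Add(1080, 2712), Add(-2764, 3290)) = Mul(3792, 526) = 1994592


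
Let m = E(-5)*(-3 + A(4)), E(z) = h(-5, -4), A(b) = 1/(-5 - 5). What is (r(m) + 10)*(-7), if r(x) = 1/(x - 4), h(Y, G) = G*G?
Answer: -18725/268 ≈ -69.869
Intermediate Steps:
h(Y, G) = G**2
A(b) = -1/10 (A(b) = 1/(-10) = -1/10)
E(z) = 16 (E(z) = (-4)**2 = 16)
m = -248/5 (m = 16*(-3 - 1/10) = 16*(-31/10) = -248/5 ≈ -49.600)
r(x) = 1/(-4 + x)
(r(m) + 10)*(-7) = (1/(-4 - 248/5) + 10)*(-7) = (1/(-268/5) + 10)*(-7) = (-5/268 + 10)*(-7) = (2675/268)*(-7) = -18725/268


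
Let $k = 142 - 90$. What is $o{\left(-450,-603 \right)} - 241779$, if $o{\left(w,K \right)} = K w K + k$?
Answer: $-163865777$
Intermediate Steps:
$k = 52$
$o{\left(w,K \right)} = 52 + w K^{2}$ ($o{\left(w,K \right)} = K w K + 52 = w K^{2} + 52 = 52 + w K^{2}$)
$o{\left(-450,-603 \right)} - 241779 = \left(52 - 450 \left(-603\right)^{2}\right) - 241779 = \left(52 - 163624050\right) - 241779 = -163623998 - 241779 = -163865777$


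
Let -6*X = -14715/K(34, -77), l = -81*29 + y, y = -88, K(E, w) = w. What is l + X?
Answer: -380203/154 ≈ -2468.9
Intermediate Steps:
l = -2437 (l = -81*29 - 88 = -2349 - 88 = -2437)
X = -4905/154 (X = -(-4905)/(2*(-77)) = -(-4905)*(-1)/(2*77) = -⅙*14715/77 = -4905/154 ≈ -31.851)
l + X = -2437 - 4905/154 = -380203/154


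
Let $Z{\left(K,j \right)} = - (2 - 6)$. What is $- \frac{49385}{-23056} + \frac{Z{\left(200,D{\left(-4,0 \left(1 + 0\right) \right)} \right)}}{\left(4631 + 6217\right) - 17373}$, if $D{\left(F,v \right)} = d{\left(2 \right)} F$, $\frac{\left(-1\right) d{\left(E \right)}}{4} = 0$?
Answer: $\frac{322144901}{150440400} \approx 2.1413$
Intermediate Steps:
$d{\left(E \right)} = 0$ ($d{\left(E \right)} = \left(-4\right) 0 = 0$)
$D{\left(F,v \right)} = 0$ ($D{\left(F,v \right)} = 0 F = 0$)
$Z{\left(K,j \right)} = 4$ ($Z{\left(K,j \right)} = \left(-1\right) \left(-4\right) = 4$)
$- \frac{49385}{-23056} + \frac{Z{\left(200,D{\left(-4,0 \left(1 + 0\right) \right)} \right)}}{\left(4631 + 6217\right) - 17373} = - \frac{49385}{-23056} + \frac{4}{\left(4631 + 6217\right) - 17373} = \left(-49385\right) \left(- \frac{1}{23056}\right) + \frac{4}{10848 - 17373} = \frac{49385}{23056} + \frac{4}{-6525} = \frac{49385}{23056} + 4 \left(- \frac{1}{6525}\right) = \frac{49385}{23056} - \frac{4}{6525} = \frac{322144901}{150440400}$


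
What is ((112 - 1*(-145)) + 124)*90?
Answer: 34290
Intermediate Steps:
((112 - 1*(-145)) + 124)*90 = ((112 + 145) + 124)*90 = (257 + 124)*90 = 381*90 = 34290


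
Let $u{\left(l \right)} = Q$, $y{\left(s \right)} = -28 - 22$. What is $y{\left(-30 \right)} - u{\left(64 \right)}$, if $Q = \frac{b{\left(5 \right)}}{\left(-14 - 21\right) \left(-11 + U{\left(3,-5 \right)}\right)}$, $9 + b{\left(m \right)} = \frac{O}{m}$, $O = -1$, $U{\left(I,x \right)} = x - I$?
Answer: $- \frac{166204}{3325} \approx -49.986$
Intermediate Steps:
$b{\left(m \right)} = -9 - \frac{1}{m}$
$y{\left(s \right)} = -50$
$Q = - \frac{46}{3325}$ ($Q = \frac{-9 - \frac{1}{5}}{\left(-14 - 21\right) \left(-11 - 8\right)} = \frac{-9 - \frac{1}{5}}{\left(-35\right) \left(-11 - 8\right)} = - \frac{46}{5 \left(\left(-35\right) \left(-19\right)\right)} = - \frac{46}{5 \cdot 665} = \left(- \frac{46}{5}\right) \frac{1}{665} = - \frac{46}{3325} \approx -0.013835$)
$u{\left(l \right)} = - \frac{46}{3325}$
$y{\left(-30 \right)} - u{\left(64 \right)} = -50 - - \frac{46}{3325} = -50 + \frac{46}{3325} = - \frac{166204}{3325}$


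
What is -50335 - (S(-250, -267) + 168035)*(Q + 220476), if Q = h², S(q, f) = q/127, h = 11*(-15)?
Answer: -5285994034240/127 ≈ -4.1622e+10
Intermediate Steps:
h = -165
S(q, f) = q/127 (S(q, f) = q*(1/127) = q/127)
Q = 27225 (Q = (-165)² = 27225)
-50335 - (S(-250, -267) + 168035)*(Q + 220476) = -50335 - ((1/127)*(-250) + 168035)*(27225 + 220476) = -50335 - (-250/127 + 168035)*247701 = -50335 - 21340195*247701/127 = -50335 - 1*5285987641695/127 = -50335 - 5285987641695/127 = -5285994034240/127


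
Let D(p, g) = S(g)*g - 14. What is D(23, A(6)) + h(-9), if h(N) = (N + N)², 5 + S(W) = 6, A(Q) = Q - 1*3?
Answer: 313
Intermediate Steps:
A(Q) = -3 + Q (A(Q) = Q - 3 = -3 + Q)
S(W) = 1 (S(W) = -5 + 6 = 1)
D(p, g) = -14 + g (D(p, g) = 1*g - 14 = g - 14 = -14 + g)
h(N) = 4*N² (h(N) = (2*N)² = 4*N²)
D(23, A(6)) + h(-9) = (-14 + (-3 + 6)) + 4*(-9)² = (-14 + 3) + 4*81 = -11 + 324 = 313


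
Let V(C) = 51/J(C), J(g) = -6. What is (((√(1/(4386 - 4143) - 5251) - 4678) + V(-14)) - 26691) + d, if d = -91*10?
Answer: -64575/2 + 2*I*√956994/27 ≈ -32288.0 + 72.464*I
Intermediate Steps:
d = -910
V(C) = -17/2 (V(C) = 51/(-6) = 51*(-⅙) = -17/2)
(((√(1/(4386 - 4143) - 5251) - 4678) + V(-14)) - 26691) + d = (((√(1/(4386 - 4143) - 5251) - 4678) - 17/2) - 26691) - 910 = (((√(1/243 - 5251) - 4678) - 17/2) - 26691) - 910 = (((√(-1275992/243) - 4678) - 17/2) - 26691) - 910 = (((2*I*√956994/27 - 4678) - 17/2) - 26691) - 910 = (((-4678 + 2*I*√956994/27) - 17/2) - 26691) - 910 = ((-9373/2 + 2*I*√956994/27) - 26691) - 910 = (-62755/2 + 2*I*√956994/27) - 910 = -64575/2 + 2*I*√956994/27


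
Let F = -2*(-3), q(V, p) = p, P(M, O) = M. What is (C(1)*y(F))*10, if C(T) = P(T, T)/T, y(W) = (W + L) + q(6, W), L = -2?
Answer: 100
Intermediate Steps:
F = 6
y(W) = -2 + 2*W (y(W) = (W - 2) + W = (-2 + W) + W = -2 + 2*W)
C(T) = 1 (C(T) = T/T = 1)
(C(1)*y(F))*10 = (1*(-2 + 2*6))*10 = (1*(-2 + 12))*10 = (1*10)*10 = 10*10 = 100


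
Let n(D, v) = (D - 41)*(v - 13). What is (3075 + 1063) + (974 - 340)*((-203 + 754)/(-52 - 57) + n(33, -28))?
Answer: 22768476/109 ≈ 2.0889e+5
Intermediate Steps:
n(D, v) = (-41 + D)*(-13 + v)
(3075 + 1063) + (974 - 340)*((-203 + 754)/(-52 - 57) + n(33, -28)) = (3075 + 1063) + (974 - 340)*((-203 + 754)/(-52 - 57) + (533 - 41*(-28) - 13*33 + 33*(-28))) = 4138 + 634*(551/(-109) + (533 + 1148 - 429 - 924)) = 4138 + 634*(551*(-1/109) + 328) = 4138 + 634*(-551/109 + 328) = 4138 + 634*(35201/109) = 4138 + 22317434/109 = 22768476/109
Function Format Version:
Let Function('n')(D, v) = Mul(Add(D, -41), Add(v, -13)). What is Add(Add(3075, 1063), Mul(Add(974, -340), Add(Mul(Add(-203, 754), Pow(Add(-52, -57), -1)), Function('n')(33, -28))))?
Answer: Rational(22768476, 109) ≈ 2.0889e+5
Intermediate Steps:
Function('n')(D, v) = Mul(Add(-41, D), Add(-13, v))
Add(Add(3075, 1063), Mul(Add(974, -340), Add(Mul(Add(-203, 754), Pow(Add(-52, -57), -1)), Function('n')(33, -28)))) = Add(Add(3075, 1063), Mul(Add(974, -340), Add(Mul(Add(-203, 754), Pow(Add(-52, -57), -1)), Add(533, Mul(-41, -28), Mul(-13, 33), Mul(33, -28))))) = Add(4138, Mul(634, Add(Mul(551, Pow(-109, -1)), Add(533, 1148, -429, -924)))) = Add(4138, Mul(634, Add(Mul(551, Rational(-1, 109)), 328))) = Add(4138, Mul(634, Add(Rational(-551, 109), 328))) = Add(4138, Mul(634, Rational(35201, 109))) = Add(4138, Rational(22317434, 109)) = Rational(22768476, 109)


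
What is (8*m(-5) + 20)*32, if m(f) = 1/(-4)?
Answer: 576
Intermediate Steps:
m(f) = -1/4 (m(f) = 1*(-1/4) = -1/4)
(8*m(-5) + 20)*32 = (8*(-1/4) + 20)*32 = (-2 + 20)*32 = 18*32 = 576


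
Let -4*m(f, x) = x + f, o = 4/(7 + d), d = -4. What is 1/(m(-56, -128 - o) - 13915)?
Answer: -3/41606 ≈ -7.2105e-5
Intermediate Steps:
o = 4/3 (o = 4/(7 - 4) = 4/3 ≈ 1.3333)
m(f, x) = -f/4 - x/4 (m(f, x) = -(x + f)/4 = -(f + x)/4 = -f/4 - x/4)
1/(m(-56, -128 - o) - 13915) = 1/((-1/4*(-56) - (-128 - 1*4/3)/4) - 13915) = 1/((14 - (-128 - 4/3)/4) - 13915) = 1/((14 - 1/4*(-388/3)) - 13915) = 1/((14 + 97/3) - 13915) = 1/(139/3 - 13915) = 1/(-41606/3) = -3/41606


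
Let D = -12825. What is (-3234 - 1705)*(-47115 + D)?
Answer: 296043660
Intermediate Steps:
(-3234 - 1705)*(-47115 + D) = (-3234 - 1705)*(-47115 - 12825) = -4939*(-59940) = 296043660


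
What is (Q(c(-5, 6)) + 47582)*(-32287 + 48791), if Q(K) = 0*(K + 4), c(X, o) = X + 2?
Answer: 785293328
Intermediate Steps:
c(X, o) = 2 + X
Q(K) = 0 (Q(K) = 0*(4 + K) = 0)
(Q(c(-5, 6)) + 47582)*(-32287 + 48791) = (0 + 47582)*(-32287 + 48791) = 47582*16504 = 785293328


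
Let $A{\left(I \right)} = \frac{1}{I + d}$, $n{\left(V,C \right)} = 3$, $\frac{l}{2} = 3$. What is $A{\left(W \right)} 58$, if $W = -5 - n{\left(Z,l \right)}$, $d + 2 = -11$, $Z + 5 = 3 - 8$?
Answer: $- \frac{58}{21} \approx -2.7619$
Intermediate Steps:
$l = 6$ ($l = 2 \cdot 3 = 6$)
$Z = -10$ ($Z = -5 + \left(3 - 8\right) = -5 - 5 = -10$)
$d = -13$ ($d = -2 - 11 = -13$)
$W = -8$ ($W = -5 - 3 = -8$)
$A{\left(I \right)} = \frac{1}{-13 + I}$ ($A{\left(I \right)} = \frac{1}{I - 13} = \frac{1}{-13 + I}$)
$A{\left(W \right)} 58 = \frac{1}{-13 - 8} \cdot 58 = \frac{1}{-21} \cdot 58 = \left(- \frac{1}{21}\right) 58 = - \frac{58}{21}$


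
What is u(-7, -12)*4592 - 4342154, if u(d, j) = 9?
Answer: -4300826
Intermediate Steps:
u(-7, -12)*4592 - 4342154 = 9*4592 - 4342154 = 41328 - 4342154 = -4300826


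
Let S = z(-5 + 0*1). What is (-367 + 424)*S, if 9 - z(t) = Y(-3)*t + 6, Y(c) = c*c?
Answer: 2736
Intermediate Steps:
Y(c) = c**2
z(t) = 3 - 9*t (z(t) = 9 - ((-3)**2*t + 6) = 9 - (9*t + 6) = 9 - (6 + 9*t) = 9 + (-6 - 9*t) = 3 - 9*t)
S = 48 (S = 3 - 9*(-5 + 0*1) = 3 - 9*(-5 + 0) = 3 - 9*(-5) = 3 + 45 = 48)
(-367 + 424)*S = (-367 + 424)*48 = 57*48 = 2736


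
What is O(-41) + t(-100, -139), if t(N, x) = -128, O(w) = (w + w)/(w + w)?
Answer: -127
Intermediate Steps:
O(w) = 1 (O(w) = (2*w)/((2*w)) = (2*w)*(1/(2*w)) = 1)
O(-41) + t(-100, -139) = 1 - 128 = -127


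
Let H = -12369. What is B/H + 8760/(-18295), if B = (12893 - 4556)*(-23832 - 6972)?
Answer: 44745566964/2155151 ≈ 20762.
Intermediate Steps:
B = -256812948 (B = 8337*(-30804) = -256812948)
B/H + 8760/(-18295) = -256812948/(-12369) + 8760/(-18295) = -256812948*(-1/12369) + 8760*(-1/18295) = 12229188/589 - 1752/3659 = 44745566964/2155151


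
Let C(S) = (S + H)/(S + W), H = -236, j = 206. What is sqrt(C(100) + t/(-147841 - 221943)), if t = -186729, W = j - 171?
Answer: I*sqrt(34781248398210)/8320140 ≈ 0.70883*I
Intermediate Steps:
W = 35 (W = 206 - 171 = 35)
C(S) = (-236 + S)/(35 + S) (C(S) = (S - 236)/(S + 35) = (-236 + S)/(35 + S))
sqrt(C(100) + t/(-147841 - 221943)) = sqrt((-236 + 100)/(35 + 100) - 186729/(-147841 - 221943)) = sqrt(-136/135 - 186729/(-369784)) = sqrt((1/135)*(-136) - 186729*(-1/369784)) = sqrt(-136/135 + 186729/369784) = sqrt(-25082209/49920840) = I*sqrt(34781248398210)/8320140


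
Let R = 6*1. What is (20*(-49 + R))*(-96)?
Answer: 82560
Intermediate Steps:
R = 6
(20*(-49 + R))*(-96) = (20*(-49 + 6))*(-96) = (20*(-43))*(-96) = -860*(-96) = 82560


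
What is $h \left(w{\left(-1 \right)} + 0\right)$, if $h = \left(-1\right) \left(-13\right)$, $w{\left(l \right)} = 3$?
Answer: $39$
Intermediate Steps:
$h = 13$
$h \left(w{\left(-1 \right)} + 0\right) = 13 \left(3 + 0\right) = 13 \cdot 3 = 39$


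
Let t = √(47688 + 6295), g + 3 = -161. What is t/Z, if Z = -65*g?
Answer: √53983/10660 ≈ 0.021796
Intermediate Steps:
g = -164 (g = -3 - 161 = -164)
t = √53983 ≈ 232.34
Z = 10660 (Z = -65*(-164) = 10660)
t/Z = √53983/10660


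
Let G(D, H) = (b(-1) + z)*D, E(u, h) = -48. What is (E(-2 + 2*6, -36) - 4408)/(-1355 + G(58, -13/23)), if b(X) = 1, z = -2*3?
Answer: 4456/1645 ≈ 2.7088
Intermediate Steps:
z = -6
G(D, H) = -5*D (G(D, H) = (1 - 6)*D = -5*D)
(E(-2 + 2*6, -36) - 4408)/(-1355 + G(58, -13/23)) = (-48 - 4408)/(-1355 - 5*58) = -4456/(-1355 - 290) = -4456/(-1645) = -4456*(-1/1645) = 4456/1645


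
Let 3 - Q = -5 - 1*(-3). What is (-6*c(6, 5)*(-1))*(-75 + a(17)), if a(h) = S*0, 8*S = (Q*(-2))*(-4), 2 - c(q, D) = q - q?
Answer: -900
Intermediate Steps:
Q = 5 (Q = 3 - (-5 - 1*(-3)) = 3 - (-5 + 3) = 3 - 1*(-2) = 3 + 2 = 5)
c(q, D) = 2 (c(q, D) = 2 - (q - q) = 2 - 1*0 = 2 + 0 = 2)
S = 5 (S = ((5*(-2))*(-4))/8 = (-10*(-4))/8 = (⅛)*40 = 5)
a(h) = 0 (a(h) = 5*0 = 0)
(-6*c(6, 5)*(-1))*(-75 + a(17)) = (-6*2*(-1))*(-75 + 0) = -12*(-1)*(-75) = 12*(-75) = -900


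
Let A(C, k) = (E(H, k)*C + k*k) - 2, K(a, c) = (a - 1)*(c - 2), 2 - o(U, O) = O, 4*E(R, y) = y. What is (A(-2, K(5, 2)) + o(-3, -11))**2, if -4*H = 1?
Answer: 121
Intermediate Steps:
H = -1/4 (H = -1/4*1 = -1/4 ≈ -0.25000)
E(R, y) = y/4
o(U, O) = 2 - O
K(a, c) = (-1 + a)*(-2 + c)
A(C, k) = -2 + k**2 + C*k/4 (A(C, k) = ((k/4)*C + k*k) - 2 = (C*k/4 + k**2) - 2 = (k**2 + C*k/4) - 2 = -2 + k**2 + C*k/4)
(A(-2, K(5, 2)) + o(-3, -11))**2 = ((-2 + (2 - 1*2 - 2*5 + 5*2)**2 + (1/4)*(-2)*(2 - 1*2 - 2*5 + 5*2)) + (2 - 1*(-11)))**2 = ((-2 + (2 - 2 - 10 + 10)**2 + (1/4)*(-2)*(2 - 2 - 10 + 10)) + (2 + 11))**2 = ((-2 + 0**2 + (1/4)*(-2)*0) + 13)**2 = ((-2 + 0 + 0) + 13)**2 = (-2 + 13)**2 = 11**2 = 121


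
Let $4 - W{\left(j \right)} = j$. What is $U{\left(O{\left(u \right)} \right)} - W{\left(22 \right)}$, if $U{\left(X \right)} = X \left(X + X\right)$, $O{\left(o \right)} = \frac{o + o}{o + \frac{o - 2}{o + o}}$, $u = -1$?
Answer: $50$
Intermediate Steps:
$W{\left(j \right)} = 4 - j$
$O{\left(o \right)} = \frac{2 o}{o + \frac{-2 + o}{2 o}}$
$U{\left(X \right)} = 2 X^{2}$ ($U{\left(X \right)} = X 2 X = 2 X^{2}$)
$U{\left(O{\left(u \right)} \right)} - W{\left(22 \right)} = 2 \left(\frac{4 \left(-1\right)^{2}}{-2 - 1 + 2 \left(-1\right)^{2}}\right)^{2} - \left(4 - 22\right) = 2 \left(4 \cdot 1 \frac{1}{-2 - 1 + 2 \cdot 1}\right)^{2} - \left(4 - 22\right) = 2 \left(4 \cdot 1 \frac{1}{-2 - 1 + 2}\right)^{2} - -18 = 2 \left(4 \cdot 1 \frac{1}{-1}\right)^{2} + 18 = 2 \left(4 \cdot 1 \left(-1\right)\right)^{2} + 18 = 2 \left(-4\right)^{2} + 18 = 2 \cdot 16 + 18 = 32 + 18 = 50$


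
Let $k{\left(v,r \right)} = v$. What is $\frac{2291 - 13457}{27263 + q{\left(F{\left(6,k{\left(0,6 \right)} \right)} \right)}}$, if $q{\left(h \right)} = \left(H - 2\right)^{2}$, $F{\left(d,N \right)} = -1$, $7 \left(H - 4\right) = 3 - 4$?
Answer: $- \frac{91189}{222676} \approx -0.40951$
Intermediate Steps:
$H = \frac{27}{7}$ ($H = 4 + \frac{3 - 4}{7} = 4 + \frac{1}{7} \left(-1\right) = 4 - \frac{1}{7} = \frac{27}{7} \approx 3.8571$)
$q{\left(h \right)} = \frac{169}{49}$ ($q{\left(h \right)} = \left(\frac{27}{7} - 2\right)^{2} = \left(\frac{13}{7}\right)^{2} = \frac{169}{49}$)
$\frac{2291 - 13457}{27263 + q{\left(F{\left(6,k{\left(0,6 \right)} \right)} \right)}} = \frac{2291 - 13457}{27263 + \frac{169}{49}} = - \frac{11166}{\frac{1336056}{49}} = \left(-11166\right) \frac{49}{1336056} = - \frac{91189}{222676}$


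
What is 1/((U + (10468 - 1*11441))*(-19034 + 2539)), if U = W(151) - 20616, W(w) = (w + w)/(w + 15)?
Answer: 83/29554685320 ≈ 2.8084e-9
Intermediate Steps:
W(w) = 2*w/(15 + w) (W(w) = (2*w)/(15 + w) = 2*w/(15 + w))
U = -1710977/83 (U = 2*151/(15 + 151) - 20616 = 2*151/166 - 20616 = 2*151*(1/166) - 20616 = 151/83 - 20616 = -1710977/83 ≈ -20614.)
1/((U + (10468 - 1*11441))*(-19034 + 2539)) = 1/((-1710977/83 + (10468 - 1*11441))*(-19034 + 2539)) = 1/((-1710977/83 + (10468 - 11441))*(-16495)) = 1/((-1710977/83 - 973)*(-16495)) = 1/(-1791736/83*(-16495)) = 1/(29554685320/83) = 83/29554685320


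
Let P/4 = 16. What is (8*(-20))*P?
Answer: -10240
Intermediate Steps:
P = 64 (P = 4*16 = 64)
(8*(-20))*P = (8*(-20))*64 = -160*64 = -10240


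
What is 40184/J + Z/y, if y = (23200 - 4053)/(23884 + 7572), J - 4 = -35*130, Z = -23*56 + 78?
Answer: -86899082004/43521131 ≈ -1996.7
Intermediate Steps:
Z = -1210 (Z = -1288 + 78 = -1210)
J = -4546 (J = 4 - 35*130 = 4 - 4550 = -4546)
y = 19147/31456 ≈ 0.60869
40184/J + Z/y = 40184/(-4546) - 1210/19147/31456 = 40184*(-1/4546) - 1210*31456/19147 = -20092/2273 - 38061760/19147 = -86899082004/43521131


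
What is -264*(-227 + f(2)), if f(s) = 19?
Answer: 54912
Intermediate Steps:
-264*(-227 + f(2)) = -264*(-227 + 19) = -264*(-208) = 54912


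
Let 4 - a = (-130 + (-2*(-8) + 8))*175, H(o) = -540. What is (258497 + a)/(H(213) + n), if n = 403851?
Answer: 277051/403311 ≈ 0.68694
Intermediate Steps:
a = 18554 (a = 4 - (-130 + (-2*(-8) + 8))*175 = 4 - (-130 + (16 + 8))*175 = 4 - (-130 + 24)*175 = 4 - (-106)*175 = 4 - 1*(-18550) = 4 + 18550 = 18554)
(258497 + a)/(H(213) + n) = (258497 + 18554)/(-540 + 403851) = 277051/403311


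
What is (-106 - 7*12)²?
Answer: 36100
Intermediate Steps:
(-106 - 7*12)² = (-106 - 84)² = (-190)² = 36100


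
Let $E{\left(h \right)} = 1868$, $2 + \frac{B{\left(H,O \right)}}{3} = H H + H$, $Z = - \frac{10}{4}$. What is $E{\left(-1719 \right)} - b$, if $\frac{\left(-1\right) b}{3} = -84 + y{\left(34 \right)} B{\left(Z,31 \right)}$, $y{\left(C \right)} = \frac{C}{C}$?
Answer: $\frac{6527}{4} \approx 1631.8$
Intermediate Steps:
$Z = - \frac{5}{2}$ ($Z = \left(-10\right) \frac{1}{4} = - \frac{5}{2} \approx -2.5$)
$B{\left(H,O \right)} = -6 + 3 H + 3 H^{2}$ ($B{\left(H,O \right)} = -6 + 3 \left(H H + H\right) = -6 + 3 \left(H^{2} + H\right) = -6 + 3 \left(H + H^{2}\right) = -6 + \left(3 H + 3 H^{2}\right) = -6 + 3 H + 3 H^{2}$)
$y{\left(C \right)} = 1$
$b = \frac{945}{4}$ ($b = - 3 \left(-84 + 1 \left(-6 + 3 \left(- \frac{5}{2}\right) + 3 \left(- \frac{5}{2}\right)^{2}\right)\right) = - 3 \left(-84 + 1 \left(-6 - \frac{15}{2} + 3 \cdot \frac{25}{4}\right)\right) = - 3 \left(-84 + 1 \left(-6 - \frac{15}{2} + \frac{75}{4}\right)\right) = - 3 \left(-84 + 1 \cdot \frac{21}{4}\right) = - 3 \left(-84 + \frac{21}{4}\right) = \left(-3\right) \left(- \frac{315}{4}\right) = \frac{945}{4} \approx 236.25$)
$E{\left(-1719 \right)} - b = 1868 - \frac{945}{4} = \frac{6527}{4}$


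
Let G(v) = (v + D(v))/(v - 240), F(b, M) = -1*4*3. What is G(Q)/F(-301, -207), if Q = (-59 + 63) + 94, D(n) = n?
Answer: 49/426 ≈ 0.11502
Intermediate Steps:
Q = 98 (Q = 4 + 94 = 98)
F(b, M) = -12 (F(b, M) = -4*3 = -12)
G(v) = 2*v/(-240 + v) (G(v) = (v + v)/(v - 240) = (2*v)/(-240 + v) = 2*v/(-240 + v))
G(Q)/F(-301, -207) = (2*98/(-240 + 98))/(-12) = (2*98/(-142))*(-1/12) = (2*98*(-1/142))*(-1/12) = -98/71*(-1/12) = 49/426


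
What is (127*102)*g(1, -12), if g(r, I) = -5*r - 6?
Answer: -142494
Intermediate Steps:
g(r, I) = -6 - 5*r
(127*102)*g(1, -12) = (127*102)*(-6 - 5*1) = 12954*(-6 - 5) = 12954*(-11) = -142494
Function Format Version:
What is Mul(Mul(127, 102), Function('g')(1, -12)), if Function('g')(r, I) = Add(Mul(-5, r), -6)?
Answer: -142494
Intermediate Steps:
Function('g')(r, I) = Add(-6, Mul(-5, r))
Mul(Mul(127, 102), Function('g')(1, -12)) = Mul(Mul(127, 102), Add(-6, Mul(-5, 1))) = Mul(12954, Add(-6, -5)) = Mul(12954, -11) = -142494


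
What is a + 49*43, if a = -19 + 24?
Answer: 2112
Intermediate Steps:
a = 5
a + 49*43 = 5 + 49*43 = 5 + 2107 = 2112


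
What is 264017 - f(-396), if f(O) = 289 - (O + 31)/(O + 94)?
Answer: 79646221/302 ≈ 2.6373e+5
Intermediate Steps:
f(O) = 289 - (31 + O)/(94 + O)
264017 - f(-396) = 264017 - 9*(3015 + 32*(-396))/(94 - 396) = 264017 - 9*(3015 - 12672)/(-302) = 264017 - 9*(-1)*(-9657)/302 = 264017 - 1*86913/302 = 264017 - 86913/302 = 79646221/302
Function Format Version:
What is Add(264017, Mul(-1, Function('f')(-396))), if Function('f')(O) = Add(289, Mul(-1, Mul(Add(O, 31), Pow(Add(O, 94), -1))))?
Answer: Rational(79646221, 302) ≈ 2.6373e+5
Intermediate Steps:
Function('f')(O) = Add(289, Mul(-1, Pow(Add(94, O), -1), Add(31, O))) (Function('f')(O) = Add(289, Mul(-1, Mul(Add(31, O), Pow(Add(94, O), -1)))) = Add(289, Mul(-1, Mul(Pow(Add(94, O), -1), Add(31, O)))) = Add(289, Mul(-1, Pow(Add(94, O), -1), Add(31, O))))
Add(264017, Mul(-1, Function('f')(-396))) = Add(264017, Mul(-1, Mul(9, Pow(Add(94, -396), -1), Add(3015, Mul(32, -396))))) = Add(264017, Mul(-1, Mul(9, Pow(-302, -1), Add(3015, -12672)))) = Add(264017, Mul(-1, Mul(9, Rational(-1, 302), -9657))) = Add(264017, Mul(-1, Rational(86913, 302))) = Add(264017, Rational(-86913, 302)) = Rational(79646221, 302)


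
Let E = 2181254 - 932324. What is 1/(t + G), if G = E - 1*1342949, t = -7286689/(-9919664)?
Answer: -9919664/932629602927 ≈ -1.0636e-5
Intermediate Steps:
E = 1248930
t = 7286689/9919664 (t = -7286689*(-1/9919664) = 7286689/9919664 ≈ 0.73457)
G = -94019 (G = 1248930 - 1*1342949 = 1248930 - 1342949 = -94019)
1/(t + G) = 1/(7286689/9919664 - 94019) = 1/(-932629602927/9919664) = -9919664/932629602927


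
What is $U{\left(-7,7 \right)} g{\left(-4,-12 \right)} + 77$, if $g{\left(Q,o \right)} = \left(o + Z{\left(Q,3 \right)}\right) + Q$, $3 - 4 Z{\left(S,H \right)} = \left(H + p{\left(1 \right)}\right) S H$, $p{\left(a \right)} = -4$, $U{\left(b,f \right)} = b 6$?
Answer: $\frac{1687}{2} \approx 843.5$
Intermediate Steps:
$U{\left(b,f \right)} = 6 b$
$Z{\left(S,H \right)} = \frac{3}{4} - \frac{H S \left(-4 + H\right)}{4}$ ($Z{\left(S,H \right)} = \frac{3}{4} - \frac{\left(H - 4\right) S H}{4} = \frac{3}{4} - \frac{\left(-4 + H\right) S H}{4} = \frac{3}{4} - \frac{S \left(-4 + H\right) H}{4} = \frac{3}{4} - \frac{H S \left(-4 + H\right)}{4}$)
$g{\left(Q,o \right)} = \frac{3}{4} + o + \frac{7 Q}{4}$ ($g{\left(Q,o \right)} = \left(o + \left(\frac{3}{4} + 3 Q - \frac{Q 3^{2}}{4}\right)\right) + Q = \left(o + \left(\frac{3}{4} + 3 Q - \frac{1}{4} Q 9\right)\right) + Q = \left(o + \left(\frac{3}{4} + 3 Q - \frac{9 Q}{4}\right)\right) + Q = \left(o + \left(\frac{3}{4} + \frac{3 Q}{4}\right)\right) + Q = \left(\frac{3}{4} + o + \frac{3 Q}{4}\right) + Q = \frac{3}{4} + o + \frac{7 Q}{4}$)
$U{\left(-7,7 \right)} g{\left(-4,-12 \right)} + 77 = 6 \left(-7\right) \left(\frac{3}{4} - 12 + \frac{7}{4} \left(-4\right)\right) + 77 = - 42 \left(\frac{3}{4} - 12 - 7\right) + 77 = \left(-42\right) \left(- \frac{73}{4}\right) + 77 = \frac{1533}{2} + 77 = \frac{1687}{2}$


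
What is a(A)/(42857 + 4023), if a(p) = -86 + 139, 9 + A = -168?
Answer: 53/46880 ≈ 0.0011305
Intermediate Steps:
A = -177 (A = -9 - 168 = -177)
a(p) = 53
a(A)/(42857 + 4023) = 53/(42857 + 4023) = 53/46880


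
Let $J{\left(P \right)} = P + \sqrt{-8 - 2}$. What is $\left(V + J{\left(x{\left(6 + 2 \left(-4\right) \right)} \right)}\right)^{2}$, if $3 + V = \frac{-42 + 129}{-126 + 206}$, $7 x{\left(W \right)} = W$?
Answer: $\frac{\left(1231 - 560 i \sqrt{10}\right)^{2}}{313600} \approx -5.1679 - 13.903 i$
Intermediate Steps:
$x{\left(W \right)} = \frac{W}{7}$
$J{\left(P \right)} = P + i \sqrt{10}$ ($J{\left(P \right)} = P + \sqrt{-10} = P + i \sqrt{10}$)
$V = - \frac{153}{80}$ ($V = -3 + \frac{-42 + 129}{-126 + 206} = -3 + \frac{87}{80} = - \frac{153}{80} \approx -1.9125$)
$\left(V + J{\left(x{\left(6 + 2 \left(-4\right) \right)} \right)}\right)^{2} = \left(- \frac{153}{80} + \left(\frac{6 + 2 \left(-4\right)}{7} + i \sqrt{10}\right)\right)^{2} = \left(- \frac{153}{80} + \left(\frac{6 - 8}{7} + i \sqrt{10}\right)\right)^{2} = \left(- \frac{153}{80} + \left(\frac{1}{7} \left(-2\right) + i \sqrt{10}\right)\right)^{2} = \left(- \frac{153}{80} - \left(\frac{2}{7} - i \sqrt{10}\right)\right)^{2} = \left(- \frac{1231}{560} + i \sqrt{10}\right)^{2}$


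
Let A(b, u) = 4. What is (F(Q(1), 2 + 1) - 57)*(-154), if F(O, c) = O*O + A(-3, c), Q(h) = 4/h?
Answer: 5698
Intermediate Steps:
F(O, c) = 4 + O**2 (F(O, c) = O*O + 4 = O**2 + 4 = 4 + O**2)
(F(Q(1), 2 + 1) - 57)*(-154) = ((4 + (4/1)**2) - 57)*(-154) = ((4 + (4*1)**2) - 57)*(-154) = ((4 + 4**2) - 57)*(-154) = ((4 + 16) - 57)*(-154) = (20 - 57)*(-154) = -37*(-154) = 5698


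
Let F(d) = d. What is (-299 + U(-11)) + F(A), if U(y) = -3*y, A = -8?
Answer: -274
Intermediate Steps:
(-299 + U(-11)) + F(A) = (-299 - 3*(-11)) - 8 = (-299 + 33) - 8 = -266 - 8 = -274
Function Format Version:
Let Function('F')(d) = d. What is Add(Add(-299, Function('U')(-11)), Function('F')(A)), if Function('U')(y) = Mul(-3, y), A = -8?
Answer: -274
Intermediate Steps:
Add(Add(-299, Function('U')(-11)), Function('F')(A)) = Add(Add(-299, Mul(-3, -11)), -8) = Add(Add(-299, 33), -8) = Add(-266, -8) = -274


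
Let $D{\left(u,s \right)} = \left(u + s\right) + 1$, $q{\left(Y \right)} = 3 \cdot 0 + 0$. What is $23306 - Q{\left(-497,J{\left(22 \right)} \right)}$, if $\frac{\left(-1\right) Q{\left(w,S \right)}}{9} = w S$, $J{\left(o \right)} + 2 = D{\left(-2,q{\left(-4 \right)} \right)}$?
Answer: $36725$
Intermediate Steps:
$q{\left(Y \right)} = 0$ ($q{\left(Y \right)} = 0 + 0 = 0$)
$D{\left(u,s \right)} = 1 + s + u$ ($D{\left(u,s \right)} = \left(s + u\right) + 1 = 1 + s + u$)
$J{\left(o \right)} = -3$ ($J{\left(o \right)} = -2 + \left(1 + 0 - 2\right) = -2 - 1 = -3$)
$Q{\left(w,S \right)} = - 9 S w$ ($Q{\left(w,S \right)} = - 9 w S = - 9 S w$)
$23306 - Q{\left(-497,J{\left(22 \right)} \right)} = 23306 - \left(-9\right) \left(-3\right) \left(-497\right) = 23306 - -13419 = 23306 + 13419 = 36725$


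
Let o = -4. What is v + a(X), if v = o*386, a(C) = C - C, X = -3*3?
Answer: -1544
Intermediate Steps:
X = -9
a(C) = 0
v = -1544 (v = -4*386 = -1544)
v + a(X) = -1544 + 0 = -1544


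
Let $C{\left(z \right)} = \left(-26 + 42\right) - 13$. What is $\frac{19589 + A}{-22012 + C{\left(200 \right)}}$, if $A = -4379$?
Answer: $- \frac{1170}{1693} \approx -0.69108$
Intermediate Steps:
$C{\left(z \right)} = 3$ ($C{\left(z \right)} = 16 - 13 = 3$)
$\frac{19589 + A}{-22012 + C{\left(200 \right)}} = \frac{19589 - 4379}{-22012 + 3} = \frac{15210}{-22009} = 15210 \left(- \frac{1}{22009}\right) = - \frac{1170}{1693}$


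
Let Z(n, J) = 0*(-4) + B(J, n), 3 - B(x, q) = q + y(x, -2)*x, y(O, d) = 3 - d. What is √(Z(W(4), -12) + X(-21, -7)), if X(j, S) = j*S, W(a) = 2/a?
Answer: √838/2 ≈ 14.474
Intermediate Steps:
B(x, q) = 3 - q - 5*x (B(x, q) = 3 - (q + (3 - 1*(-2))*x) = 3 - (q + (3 + 2)*x) = 3 - (q + 5*x) = 3 + (-q - 5*x) = 3 - q - 5*x)
Z(n, J) = 3 - n - 5*J (Z(n, J) = 0*(-4) + (3 - n - 5*J) = 0 + (3 - n - 5*J) = 3 - n - 5*J)
X(j, S) = S*j
√(Z(W(4), -12) + X(-21, -7)) = √((3 - 2/4 - 5*(-12)) - 7*(-21)) = √((3 - 2/4 + 60) + 147) = √((3 - 1*½ + 60) + 147) = √((3 - ½ + 60) + 147) = √(125/2 + 147) = √(419/2) = √838/2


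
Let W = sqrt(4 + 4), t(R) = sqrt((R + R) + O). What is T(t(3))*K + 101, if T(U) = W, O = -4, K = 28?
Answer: 101 + 56*sqrt(2) ≈ 180.20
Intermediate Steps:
t(R) = sqrt(-4 + 2*R) (t(R) = sqrt((R + R) - 4) = sqrt(2*R - 4) = sqrt(-4 + 2*R))
W = 2*sqrt(2) (W = sqrt(8) = 2*sqrt(2) ≈ 2.8284)
T(U) = 2*sqrt(2)
T(t(3))*K + 101 = (2*sqrt(2))*28 + 101 = 56*sqrt(2) + 101 = 101 + 56*sqrt(2)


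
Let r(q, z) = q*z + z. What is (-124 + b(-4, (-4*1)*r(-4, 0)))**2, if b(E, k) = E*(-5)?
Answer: 10816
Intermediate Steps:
r(q, z) = z + q*z
b(E, k) = -5*E
(-124 + b(-4, (-4*1)*r(-4, 0)))**2 = (-124 - 5*(-4))**2 = (-124 + 20)**2 = (-104)**2 = 10816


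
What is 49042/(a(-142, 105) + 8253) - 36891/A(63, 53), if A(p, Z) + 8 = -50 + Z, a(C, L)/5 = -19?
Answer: 150600994/20395 ≈ 7384.2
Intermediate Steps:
a(C, L) = -95 (a(C, L) = 5*(-19) = -95)
A(p, Z) = -58 + Z (A(p, Z) = -8 + (-50 + Z) = -58 + Z)
49042/(a(-142, 105) + 8253) - 36891/A(63, 53) = 49042/(-95 + 8253) - 36891/(-58 + 53) = 49042/8158 - 36891/(-5) = 49042*(1/8158) - 36891*(-1/5) = 24521/4079 + 36891/5 = 150600994/20395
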